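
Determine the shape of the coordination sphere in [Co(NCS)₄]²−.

tetrahedral

Ligand charges: each isothiocyanate is −1. With an overall charge of −2 the cobalt centre must be in the +2 oxidation state.
Group 9 minus oxidation state 2 gives a d⁷ configuration.
Coordination number: 4.
Isothiocyanate is a weak-field ligand.
For a high-spin 3d d⁷ ion with weak-field ligands the small Δₜ gives little square-planar CFSE advantage, so four ligands adopt the sterically favoured tetrahedral geometry.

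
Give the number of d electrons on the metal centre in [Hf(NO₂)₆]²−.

Each nitro (N-bound nitrite) is −1; balancing the −2 overall charge requires Hf(IV).
Group 4 minus oxidation state 4 gives a d⁰ configuration.

d⁰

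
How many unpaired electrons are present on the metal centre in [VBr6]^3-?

2

Each bromide is −1; balancing the −3 overall charge requires V(III).
Vanadium is a group-5 element; V(III) is therefore d².
In an octahedral field the d² configuration is t₂g²e_g⁰ (only one arrangement possible), giving 2 unpaired electrons.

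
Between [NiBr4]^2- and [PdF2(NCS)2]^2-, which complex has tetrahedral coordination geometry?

For [NiBr4]^2-: Each bromide is −1; balancing the −2 overall charge requires Ni(II). Ni sits in group 10, so the d-electron count is 10 − 2 = 8. Bromide is a weak-field ligand. With weak-field ligands the CFSE gain from square planar is small, so a 3d d⁸ ion takes the sterically preferred tetrahedral geometry. → tetrahedral.
For [PdF2(NCS)2]^2-: Each fluoride is −1; each isothiocyanate is −1; balancing the −2 overall charge requires Pd(II). Pd sits in group 10, so the d-electron count is 10 − 2 = 8. A 4d d⁸ ion has a large crystal-field splitting; square planar leaves the high-energy d_{x²−y²} orbital empty and maximises CFSE. → square planar.

[NiBr4]^2-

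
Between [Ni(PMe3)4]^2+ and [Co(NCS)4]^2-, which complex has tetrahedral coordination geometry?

For [Ni(PMe3)4]^2+: Summing ligand charges against the +2 overall charge gives an oxidation state of +2 for nickel. Group 10 minus oxidation state 2 gives a d⁸ configuration. Trimethylphosphine is a strong-field ligand (high in the spectrochemical series). A 3d d⁸ ion with strong-field ligands gains enough CFSE to favour square planar over tetrahedral. → square planar.
For [Co(NCS)4]^2-: Summing ligand charges against the −2 overall charge gives an oxidation state of +2 for cobalt. Cobalt is a group-9 element; Co(II) is therefore d⁷. For a high-spin 3d d⁷ ion with weak-field ligands the small Δₜ gives little square-planar CFSE advantage, so four ligands adopt the sterically favoured tetrahedral geometry. → tetrahedral.

[Co(NCS)4]^2-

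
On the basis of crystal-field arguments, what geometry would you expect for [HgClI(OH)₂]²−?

Each chloride is −1; each iodide is −1; each hydroxide is −1; balancing the −2 overall charge requires Hg(II).
Hg sits in group 12, so the d-electron count is 12 − 2 = 10.
Coordination number: 4.
A d¹⁰ ion has no crystal-field stabilisation preference between square planar and tetrahedral, so four ligands adopt the sterically favoured tetrahedral geometry.

tetrahedral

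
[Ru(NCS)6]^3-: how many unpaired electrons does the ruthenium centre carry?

1

Summing ligand charges against the −3 overall charge gives an oxidation state of +3 for ruthenium.
Ru sits in group 8, so the d-electron count is 8 − 3 = 5.
The spin state decides the count: a 4d ion has a large Δₒ and is invariably low-spin.
An octahedral low-spin d⁵ ion is t₂g⁵e_g⁰, giving 1 unpaired electron.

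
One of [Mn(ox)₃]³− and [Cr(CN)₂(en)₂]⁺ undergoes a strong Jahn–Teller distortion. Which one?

[Mn(ox)₃]³−

[Mn(ox)₃]³−: Ligand charges: each oxalate is −2. With an overall charge of −3 the manganese centre must be in the +3 oxidation state. Mn sits in group 7, so the d-electron count is 7 − 3 = 4. Oxalate is a weak-field ligand for a first-row metal, so the complex is high-spin. The t₂g³e_g¹ (high-spin) configuration has an unevenly filled e_g set; the Jahn–Teller theorem predicts a tetragonal distortion (typically axial elongation) to lift the degeneracy.
[Cr(CN)₂(en)₂]⁺: Ligand charges: each cyanide is −1; ethylenediamine is neutral. With an overall charge of +1 the chromium centre must be in the +3 oxidation state. Group 6 minus oxidation state 3 gives a d³ configuration. The d³ configuration leaves the e_g set evenly filled (or empty) — no strong Jahn–Teller driving force.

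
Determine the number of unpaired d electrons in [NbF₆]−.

0

Ligand charges: each fluoride is −1. With an overall charge of −1 the niobium centre must be in the +5 oxidation state.
Niobium is a group-5 element; Nb(V) is therefore d⁰.
In an octahedral field the d⁰ configuration is t₂g⁰e_g⁰, giving 0 unpaired electrons.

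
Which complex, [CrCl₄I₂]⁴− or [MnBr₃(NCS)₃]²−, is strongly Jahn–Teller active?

[CrCl₄I₂]⁴−

[CrCl₄I₂]⁴−: Summing ligand charges against the −4 overall charge gives an oxidation state of +2 for chromium. Group 6 minus oxidation state 2 gives a d⁴ configuration. Chloride and iodide are weak-field ligands for a first-row metal, so the complex is high-spin. The t₂g³e_g¹ (high-spin) configuration has an unevenly filled e_g set; the Jahn–Teller theorem predicts a tetragonal distortion (typically axial elongation) to lift the degeneracy.
[MnBr₃(NCS)₃]²−: Summing ligand charges against the −2 overall charge gives an oxidation state of +4 for manganese. Mn sits in group 7, so the d-electron count is 7 − 4 = 3. The d³ configuration leaves the e_g set evenly filled (or empty) — no strong Jahn–Teller driving force.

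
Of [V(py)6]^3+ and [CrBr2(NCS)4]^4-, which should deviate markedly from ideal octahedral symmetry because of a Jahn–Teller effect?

[V(py)6]^3+: Pyridine is neutral; balancing the +3 overall charge requires V(III). V sits in group 5, so the d-electron count is 5 − 3 = 2. The d² configuration leaves the e_g set evenly filled (or empty) — no strong Jahn–Teller driving force.
[CrBr2(NCS)4]^4-: Each bromide is −1; each isothiocyanate is −1; balancing the −4 overall charge requires Cr(II). Group 6 minus oxidation state 2 gives a d⁴ configuration. Bromide and isothiocyanate are weak-field ligands for a first-row metal, so the complex is high-spin. The t₂g³e_g¹ (high-spin) configuration has an unevenly filled e_g set; the Jahn–Teller theorem predicts a tetragonal distortion (typically axial elongation) to lift the degeneracy.

[CrBr2(NCS)4]^4-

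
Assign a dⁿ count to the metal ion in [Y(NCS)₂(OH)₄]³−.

Ligand charges: each isothiocyanate is −1; each hydroxide is −1. With an overall charge of −3 the yttrium centre must be in the +3 oxidation state.
Y sits in group 3, so the d-electron count is 3 − 3 = 0.

d0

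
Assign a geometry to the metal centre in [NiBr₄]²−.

Ligand charges: each bromide is −1. With an overall charge of −2 the nickel centre must be in the +2 oxidation state.
Nickel is a group-10 element; Ni(II) is therefore d⁸.
Coordination number: 4.
Bromide is a weak-field ligand.
With weak-field ligands the CFSE gain from square planar is small, so a 3d d⁸ ion takes the sterically preferred tetrahedral geometry.

tetrahedral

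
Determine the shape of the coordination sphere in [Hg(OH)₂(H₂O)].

trigonal planar

Summing ligand charges against the 0 overall charge gives an oxidation state of +2 for mercury.
Hg sits in group 12, so the d-electron count is 12 − 2 = 10.
Coordination number: 3.
Three ligands around a d¹⁰ centre minimise repulsion in a trigonal-planar arrangement.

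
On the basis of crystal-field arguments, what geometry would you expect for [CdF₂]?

Ligand charges: each fluoride is −1. With an overall charge of 0 the cadmium centre must be in the +2 oxidation state.
Cd sits in group 12, so the d-electron count is 12 − 2 = 10.
Coordination number: 2.
A d¹⁰ ion with only two ligands adopts a linear arrangement (sp hybridisation; no CFSE preference).

linear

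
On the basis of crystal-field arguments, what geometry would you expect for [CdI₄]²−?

tetrahedral

Summing ligand charges against the −2 overall charge gives an oxidation state of +2 for cadmium.
Cadmium is a group-12 element; Cd(II) is therefore d¹⁰.
Coordination number: 4.
A d¹⁰ ion has no crystal-field stabilisation preference between square planar and tetrahedral, so four ligands adopt the sterically favoured tetrahedral geometry.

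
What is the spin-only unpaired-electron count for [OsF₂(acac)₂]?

Summing ligand charges against the 0 overall charge gives an oxidation state of +4 for osmium.
Group 8 minus oxidation state 4 gives a d⁴ configuration.
Counting donor atoms: 2×fluoride (monodentate) → 2 donors; 2×acetylacetonate (bidentate) → 4 donors. Coordination number = 6.
The spin state decides the count: a 5d ion has a large Δₒ and is invariably low-spin.
An octahedral low-spin d⁴ ion is t₂g⁴e_g⁰, giving 2 unpaired electrons.

2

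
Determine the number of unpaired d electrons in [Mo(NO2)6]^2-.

Ligand charges: each nitro (N-bound nitrite) is −1. With an overall charge of −2 the molybdenum centre must be in the +4 oxidation state.
Molybdenum is a group-6 element; Mo(IV) is therefore d².
In an octahedral field the d² configuration is t₂g²e_g⁰ (only one arrangement possible), giving 2 unpaired electrons.

2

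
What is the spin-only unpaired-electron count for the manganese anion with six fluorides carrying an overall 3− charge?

4

Each fluoride is −1; balancing the −3 overall charge requires Mn(III).
Mn sits in group 7, so the d-electron count is 7 − 3 = 4.
The spin state decides the count: Fluoride is a weak-field ligand for a first-row metal, so the complex is high-spin.
An octahedral high-spin d⁴ ion is t₂g³e_g¹, giving 4 unpaired electrons.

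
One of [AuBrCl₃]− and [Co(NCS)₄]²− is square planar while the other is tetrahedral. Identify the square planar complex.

[AuBrCl₃]−

For [AuBrCl₃]−: Ligand charges: each bromide is −1; each chloride is −1. With an overall charge of −1 the gold centre must be in the +3 oxidation state. Group 11 minus oxidation state 3 gives a d⁸ configuration. A 5d d⁸ ion has a large crystal-field splitting; square planar leaves the high-energy d_{x²−y²} orbital empty and maximises CFSE. → square planar.
For [Co(NCS)₄]²−: Ligand charges: each isothiocyanate is −1. With an overall charge of −2 the cobalt centre must be in the +2 oxidation state. Cobalt is a group-9 element; Co(II) is therefore d⁷. For a high-spin 3d d⁷ ion with weak-field ligands the small Δₜ gives little square-planar CFSE advantage, so four ligands adopt the sterically favoured tetrahedral geometry. → tetrahedral.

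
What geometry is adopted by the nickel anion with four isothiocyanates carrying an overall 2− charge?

Ligand charges: each isothiocyanate is −1. With an overall charge of −2 the nickel centre must be in the +2 oxidation state.
Ni sits in group 10, so the d-electron count is 10 − 2 = 8.
With 4 monodentate ligands the coordination number is 4.
Isothiocyanate is a weak-field ligand.
With weak-field ligands the CFSE gain from square planar is small, so a 3d d⁸ ion takes the sterically preferred tetrahedral geometry.

tetrahedral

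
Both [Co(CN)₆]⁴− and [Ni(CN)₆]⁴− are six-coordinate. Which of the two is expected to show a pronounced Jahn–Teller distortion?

[Co(CN)₆]⁴−: Summing ligand charges against the −4 overall charge gives an oxidation state of +2 for cobalt. Group 9 minus oxidation state 2 gives a d⁷ configuration. Cyanide is a strong-field ligand (high in the spectrochemical series) for a first-row metal, so the complex is low-spin. The t₂g⁶e_g¹ (low-spin) configuration has an unevenly filled e_g set; the Jahn–Teller theorem predicts a tetragonal distortion (typically axial elongation) to lift the degeneracy.
[Ni(CN)₆]⁴−: Summing ligand charges against the −4 overall charge gives an oxidation state of +2 for nickel. Nickel is a group-10 element; Ni(II) is therefore d⁸. The d⁸ configuration leaves the e_g set evenly filled (or empty) — no strong Jahn–Teller driving force.

[Co(CN)₆]⁴−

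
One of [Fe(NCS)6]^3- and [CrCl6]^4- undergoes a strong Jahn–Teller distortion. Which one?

[Fe(NCS)6]^3-: Each isothiocyanate is −1; balancing the −3 overall charge requires Fe(III). Group 8 minus oxidation state 3 gives a d⁵ configuration. Isothiocyanate is a weak-field ligand for a first-row metal, so the complex is high-spin. The d⁵ configuration leaves the e_g set evenly filled (or empty) — no strong Jahn–Teller driving force.
[CrCl6]^4-: Ligand charges: each chloride is −1. With an overall charge of −4 the chromium centre must be in the +2 oxidation state. Group 6 minus oxidation state 2 gives a d⁴ configuration. Chloride is a weak-field ligand for a first-row metal, so the complex is high-spin. The t₂g³e_g¹ (high-spin) configuration has an unevenly filled e_g set; the Jahn–Teller theorem predicts a tetragonal distortion (typically axial elongation) to lift the degeneracy.

[CrCl6]^4-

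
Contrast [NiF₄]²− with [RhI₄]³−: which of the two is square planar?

For [NiF₄]²−: Each fluoride is −1; balancing the −2 overall charge requires Ni(II). Nickel is a group-10 element; Ni(II) is therefore d⁸. Fluoride is a weak-field ligand. With weak-field ligands the CFSE gain from square planar is small, so a 3d d⁸ ion takes the sterically preferred tetrahedral geometry. → tetrahedral.
For [RhI₄]³−: Summing ligand charges against the −3 overall charge gives an oxidation state of +1 for rhodium. Rhodium is a group-9 element; Rh(I) is therefore d⁸. A 4d d⁸ ion has a large crystal-field splitting; square planar leaves the high-energy d_{x²−y²} orbital empty and maximises CFSE. → square planar.

[RhI₄]³−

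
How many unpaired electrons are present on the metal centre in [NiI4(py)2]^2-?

2 unpaired electrons

Ligand charges: each iodide is −1; pyridine is neutral. With an overall charge of −2 the nickel centre must be in the +2 oxidation state.
Group 10 minus oxidation state 2 gives a d⁸ configuration.
In an octahedral field the d⁸ configuration is t₂g⁶e_g² (only one arrangement possible), giving 2 unpaired electrons.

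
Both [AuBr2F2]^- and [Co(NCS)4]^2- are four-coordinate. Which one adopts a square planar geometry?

[AuBr2F2]^-

For [AuBr2F2]^-: Each bromide is −1; each fluoride is −1; balancing the −1 overall charge requires Au(III). Group 11 minus oxidation state 3 gives a d⁸ configuration. A 5d d⁸ ion has a large crystal-field splitting; square planar leaves the high-energy d_{x²−y²} orbital empty and maximises CFSE. → square planar.
For [Co(NCS)4]^2-: Summing ligand charges against the −2 overall charge gives an oxidation state of +2 for cobalt. Cobalt is a group-9 element; Co(II) is therefore d⁷. For a high-spin 3d d⁷ ion with weak-field ligands the small Δₜ gives little square-planar CFSE advantage, so four ligands adopt the sterically favoured tetrahedral geometry. → tetrahedral.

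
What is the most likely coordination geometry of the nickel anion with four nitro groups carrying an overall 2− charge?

square planar

Summing ligand charges against the −2 overall charge gives an oxidation state of +2 for nickel.
Nickel is a group-10 element; Ni(II) is therefore d⁸.
Coordination number: 4.
Nitro (N-bound nitrite) is a strong-field ligand (high in the spectrochemical series).
A 3d d⁸ ion with strong-field ligands gains enough CFSE to favour square planar over tetrahedral.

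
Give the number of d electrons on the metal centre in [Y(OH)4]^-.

d⁰

Summing ligand charges against the −1 overall charge gives an oxidation state of +3 for yttrium.
Y sits in group 3, so the d-electron count is 3 − 3 = 0.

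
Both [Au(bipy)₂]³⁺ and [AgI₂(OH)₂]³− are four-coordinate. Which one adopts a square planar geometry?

[Au(bipy)₂]³⁺

For [Au(bipy)₂]³⁺: 2,2′-bipyridine is neutral; balancing the +3 overall charge requires Au(III). Group 11 minus oxidation state 3 gives a d⁸ configuration. A 5d d⁸ ion has a large crystal-field splitting; square planar leaves the high-energy d_{x²−y²} orbital empty and maximises CFSE. → square planar.
For [AgI₂(OH)₂]³−: Summing ligand charges against the −3 overall charge gives an oxidation state of +1 for silver. Group 11 minus oxidation state 1 gives a d¹⁰ configuration. A d¹⁰ ion has no crystal-field stabilisation preference between square planar and tetrahedral, so four ligands adopt the sterically favoured tetrahedral geometry. → tetrahedral.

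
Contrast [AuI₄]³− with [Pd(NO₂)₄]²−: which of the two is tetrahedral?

For [AuI₄]³−: Ligand charges: each iodide is −1. With an overall charge of −3 the gold centre must be in the +1 oxidation state. Au sits in group 11, so the d-electron count is 11 − 1 = 10. A d¹⁰ ion has no crystal-field stabilisation preference between square planar and tetrahedral, so four ligands adopt the sterically favoured tetrahedral geometry. → tetrahedral.
For [Pd(NO₂)₄]²−: Summing ligand charges against the −2 overall charge gives an oxidation state of +2 for palladium. Group 10 minus oxidation state 2 gives a d⁸ configuration. A 4d d⁸ ion has a large crystal-field splitting; square planar leaves the high-energy d_{x²−y²} orbital empty and maximises CFSE. → square planar.

[AuI₄]³−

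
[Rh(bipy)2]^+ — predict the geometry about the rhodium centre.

square planar

Ligand charges: 2,2′-bipyridine is neutral. With an overall charge of +1 the rhodium centre must be in the +1 oxidation state.
Group 9 minus oxidation state 1 gives a d⁸ configuration.
Counting donor atoms: 2×2,2′-bipyridine (bidentate) → 4 donors. Coordination number = 4.
A 4d d⁸ ion has a large crystal-field splitting; square planar leaves the high-energy d_{x²−y²} orbital empty and maximises CFSE.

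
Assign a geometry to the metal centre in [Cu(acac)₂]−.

Each acetylacetonate is −1; balancing the −1 overall charge requires Cu(I).
Cu sits in group 11, so the d-electron count is 11 − 1 = 10.
Counting donor atoms: 2×acetylacetonate (bidentate) → 4 donors. Coordination number = 4.
A d¹⁰ ion has no crystal-field stabilisation preference between square planar and tetrahedral, so four ligands adopt the sterically favoured tetrahedral geometry.

tetrahedral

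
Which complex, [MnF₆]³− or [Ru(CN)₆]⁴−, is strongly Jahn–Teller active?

[MnF₆]³−

[MnF₆]³−: Summing ligand charges against the −3 overall charge gives an oxidation state of +3 for manganese. Mn sits in group 7, so the d-electron count is 7 − 3 = 4. Fluoride is a weak-field ligand for a first-row metal, so the complex is high-spin. The t₂g³e_g¹ (high-spin) configuration has an unevenly filled e_g set; the Jahn–Teller theorem predicts a tetragonal distortion (typically axial elongation) to lift the degeneracy.
[Ru(CN)₆]⁴−: Ligand charges: each cyanide is −1. With an overall charge of −4 the ruthenium centre must be in the +2 oxidation state. Group 8 minus oxidation state 2 gives a d⁶ configuration. A 4d ion has a large Δₒ and is invariably low-spin. The d⁶ configuration leaves the e_g set evenly filled (or empty) — no strong Jahn–Teller driving force.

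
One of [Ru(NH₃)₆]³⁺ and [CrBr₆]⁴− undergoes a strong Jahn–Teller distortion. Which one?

[Ru(NH₃)₆]³⁺: Summing ligand charges against the +3 overall charge gives an oxidation state of +3 for ruthenium. Ruthenium is a group-8 element; Ru(III) is therefore d⁵. A 4d ion has a large Δₒ and is invariably low-spin. The d⁵ configuration leaves the e_g set evenly filled (or empty) — no strong Jahn–Teller driving force.
[CrBr₆]⁴−: Ligand charges: each bromide is −1. With an overall charge of −4 the chromium centre must be in the +2 oxidation state. Cr sits in group 6, so the d-electron count is 6 − 2 = 4. Bromide is a weak-field ligand for a first-row metal, so the complex is high-spin. The t₂g³e_g¹ (high-spin) configuration has an unevenly filled e_g set; the Jahn–Teller theorem predicts a tetragonal distortion (typically axial elongation) to lift the degeneracy.

[CrBr₆]⁴−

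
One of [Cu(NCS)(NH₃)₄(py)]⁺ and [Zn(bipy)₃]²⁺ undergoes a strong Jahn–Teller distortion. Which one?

[Cu(NCS)(NH₃)₄(py)]⁺: Summing ligand charges against the +1 overall charge gives an oxidation state of +2 for copper. Cu sits in group 11, so the d-electron count is 11 − 2 = 9. The t₂g⁶e_g³ configuration has an unevenly filled e_g set; the Jahn–Teller theorem predicts a tetragonal distortion (typically axial elongation) to lift the degeneracy.
[Zn(bipy)₃]²⁺: Summing ligand charges against the +2 overall charge gives an oxidation state of +2 for zinc. Zinc is a group-12 element; Zn(II) is therefore d¹⁰. The d¹⁰ configuration leaves the e_g set evenly filled (or empty) — no strong Jahn–Teller driving force.

[Cu(NCS)(NH₃)₄(py)]⁺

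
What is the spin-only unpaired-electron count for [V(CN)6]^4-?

Each cyanide is −1; balancing the −4 overall charge requires V(II).
Vanadium is a group-5 element; V(II) is therefore d³.
In an octahedral field the d³ configuration is t₂g³e_g⁰ (only one arrangement possible), giving 3 unpaired electrons.

3 unpaired electrons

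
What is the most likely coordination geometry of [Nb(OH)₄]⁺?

Each hydroxide is −1; balancing the +1 overall charge requires Nb(V).
Niobium is a group-5 element; Nb(V) is therefore d⁰.
With 4 monodentate ligands the coordination number is 4.
A d⁰ ion has no crystal-field stabilisation preference between square planar and tetrahedral, so four ligands adopt the sterically favoured tetrahedral geometry.

tetrahedral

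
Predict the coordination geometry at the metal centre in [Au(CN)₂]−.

linear

Summing ligand charges against the −1 overall charge gives an oxidation state of +1 for gold.
Group 11 minus oxidation state 1 gives a d¹⁰ configuration.
With 2 monodentate ligands the coordination number is 2.
A d¹⁰ ion with only two ligands adopts a linear arrangement (sp hybridisation; no CFSE preference).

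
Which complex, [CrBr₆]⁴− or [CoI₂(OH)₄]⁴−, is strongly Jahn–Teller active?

[CrBr₆]⁴−: Each bromide is −1; balancing the −4 overall charge requires Cr(II). Group 6 minus oxidation state 2 gives a d⁴ configuration. Bromide is a weak-field ligand for a first-row metal, so the complex is high-spin. The t₂g³e_g¹ (high-spin) configuration has an unevenly filled e_g set; the Jahn–Teller theorem predicts a tetragonal distortion (typically axial elongation) to lift the degeneracy.
[CoI₂(OH)₄]⁴−: Ligand charges: each iodide is −1; each hydroxide is −1. With an overall charge of −4 the cobalt centre must be in the +2 oxidation state. Cobalt is a group-9 element; Co(II) is therefore d⁷. Hydroxide and iodide are weak-field ligands for a first-row metal, so the complex is high-spin. The d⁷ configuration leaves the e_g set evenly filled (or empty) — no strong Jahn–Teller driving force.

[CrBr₆]⁴−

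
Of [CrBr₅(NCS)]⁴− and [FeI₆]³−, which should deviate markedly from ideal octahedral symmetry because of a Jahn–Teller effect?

[CrBr₅(NCS)]⁴−: Ligand charges: each bromide is −1; each isothiocyanate is −1. With an overall charge of −4 the chromium centre must be in the +2 oxidation state. Cr sits in group 6, so the d-electron count is 6 − 2 = 4. Bromide and isothiocyanate are weak-field ligands for a first-row metal, so the complex is high-spin. The t₂g³e_g¹ (high-spin) configuration has an unevenly filled e_g set; the Jahn–Teller theorem predicts a tetragonal distortion (typically axial elongation) to lift the degeneracy.
[FeI₆]³−: Ligand charges: each iodide is −1. With an overall charge of −3 the iron centre must be in the +3 oxidation state. Fe sits in group 8, so the d-electron count is 8 − 3 = 5. Iodide is a weak-field ligand for a first-row metal, so the complex is high-spin. The d⁵ configuration leaves the e_g set evenly filled (or empty) — no strong Jahn–Teller driving force.

[CrBr₅(NCS)]⁴−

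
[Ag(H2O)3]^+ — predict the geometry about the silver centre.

Water is neutral; balancing the +1 overall charge requires Ag(I).
Group 11 minus oxidation state 1 gives a d¹⁰ configuration.
With 3 monodentate ligands the coordination number is 3.
Three ligands around a d¹⁰ centre minimise repulsion in a trigonal-planar arrangement.

trigonal planar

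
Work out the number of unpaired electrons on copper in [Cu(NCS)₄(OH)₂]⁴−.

1

Ligand charges: each isothiocyanate is −1; each hydroxide is −1. With an overall charge of −4 the copper centre must be in the +2 oxidation state.
Group 11 minus oxidation state 2 gives a d⁹ configuration.
In an octahedral field the d⁹ configuration is t₂g⁶e_g³ (only one arrangement possible), giving 1 unpaired electron.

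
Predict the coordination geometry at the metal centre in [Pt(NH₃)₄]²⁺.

square planar

Summing ligand charges against the +2 overall charge gives an oxidation state of +2 for platinum.
Pt sits in group 10, so the d-electron count is 10 − 2 = 8.
With 4 monodentate ligands the coordination number is 4.
A 5d d⁸ ion has a large crystal-field splitting; square planar leaves the high-energy d_{x²−y²} orbital empty and maximises CFSE.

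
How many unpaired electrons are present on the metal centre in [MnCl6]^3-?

Each chloride is −1; balancing the −3 overall charge requires Mn(III).
Group 7 minus oxidation state 3 gives a d⁴ configuration.
The spin state decides the count: Chloride is a weak-field ligand for a first-row metal, so the complex is high-spin.
An octahedral high-spin d⁴ ion is t₂g³e_g¹, giving 4 unpaired electrons.

4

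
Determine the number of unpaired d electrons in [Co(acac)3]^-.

Ligand charges: each acetylacetonate is −1. With an overall charge of −1 the cobalt centre must be in the +2 oxidation state.
Co sits in group 9, so the d-electron count is 9 − 2 = 7.
Counting donor atoms: 3×acetylacetonate (bidentate) → 6 donors. Coordination number = 6.
The spin state decides the count: Acetylacetonate is a weak-field ligand for a first-row metal, so the complex is high-spin.
An octahedral high-spin d⁷ ion is t₂g⁵e_g², giving 3 unpaired electrons.

3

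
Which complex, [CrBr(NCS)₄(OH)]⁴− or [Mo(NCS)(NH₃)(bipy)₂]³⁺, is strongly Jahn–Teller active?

[CrBr(NCS)₄(OH)]⁴−

[CrBr(NCS)₄(OH)]⁴−: Each bromide is −1; each isothiocyanate is −1; each hydroxide is −1; balancing the −4 overall charge requires Cr(II). Chromium is a group-6 element; Cr(II) is therefore d⁴. Bromide, hydroxide, and isothiocyanate are weak-field ligands for a first-row metal, so the complex is high-spin. The t₂g³e_g¹ (high-spin) configuration has an unevenly filled e_g set; the Jahn–Teller theorem predicts a tetragonal distortion (typically axial elongation) to lift the degeneracy.
[Mo(NCS)(NH₃)(bipy)₂]³⁺: Ligand charges: each isothiocyanate is −1; ammonia is neutral; 2,2′-bipyridine is neutral. With an overall charge of +3 the molybdenum centre must be in the +4 oxidation state. Mo sits in group 6, so the d-electron count is 6 − 4 = 2. The d² configuration leaves the e_g set evenly filled (or empty) — no strong Jahn–Teller driving force.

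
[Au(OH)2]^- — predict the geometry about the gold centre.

linear

Ligand charges: each hydroxide is −1. With an overall charge of −1 the gold centre must be in the +1 oxidation state.
Au sits in group 11, so the d-electron count is 11 − 1 = 10.
With 2 monodentate ligands the coordination number is 2.
A d¹⁰ ion with only two ligands adopts a linear arrangement (sp hybridisation; no CFSE preference).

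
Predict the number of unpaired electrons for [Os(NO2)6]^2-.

2

Summing ligand charges against the −2 overall charge gives an oxidation state of +4 for osmium.
Osmium is a group-8 element; Os(IV) is therefore d⁴.
The spin state decides the count: a 5d ion has a large Δₒ and is invariably low-spin.
An octahedral low-spin d⁴ ion is t₂g⁴e_g⁰, giving 2 unpaired electrons.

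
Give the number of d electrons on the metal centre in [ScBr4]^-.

Each bromide is −1; balancing the −1 overall charge requires Sc(III).
Sc sits in group 3, so the d-electron count is 3 − 3 = 0.

d⁰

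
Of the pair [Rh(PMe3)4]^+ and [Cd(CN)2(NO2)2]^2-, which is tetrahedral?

For [Rh(PMe3)4]^+: Ligand charges: trimethylphosphine is neutral. With an overall charge of +1 the rhodium centre must be in the +1 oxidation state. Rhodium is a group-9 element; Rh(I) is therefore d⁸. A 4d d⁸ ion has a large crystal-field splitting; square planar leaves the high-energy d_{x²−y²} orbital empty and maximises CFSE. → square planar.
For [Cd(CN)2(NO2)2]^2-: Ligand charges: each cyanide is −1; each nitro (N-bound nitrite) is −1. With an overall charge of −2 the cadmium centre must be in the +2 oxidation state. Group 12 minus oxidation state 2 gives a d¹⁰ configuration. A d¹⁰ ion has no crystal-field stabilisation preference between square planar and tetrahedral, so four ligands adopt the sterically favoured tetrahedral geometry. → tetrahedral.

[Cd(CN)2(NO2)2]^2-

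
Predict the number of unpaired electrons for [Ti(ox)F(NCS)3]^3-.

1

Each oxalate is −2; each fluoride is −1; each isothiocyanate is −1; balancing the −3 overall charge requires Ti(III).
Titanium is a group-4 element; Ti(III) is therefore d¹.
Counting donor atoms: 1×oxalate (bidentate) → 2 donors; 1×fluoride (monodentate) → 1 donor; 3×isothiocyanate (monodentate) → 3 donors. Coordination number = 6.
In an octahedral field the d¹ configuration is t₂g¹e_g⁰ (only one arrangement possible), giving 1 unpaired electron.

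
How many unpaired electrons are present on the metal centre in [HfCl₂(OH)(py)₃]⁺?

Summing ligand charges against the +1 overall charge gives an oxidation state of +4 for hafnium.
Group 4 minus oxidation state 4 gives a d⁰ configuration.
In an octahedral field the d⁰ configuration is t₂g⁰e_g⁰, giving 0 unpaired electrons.

0 unpaired electrons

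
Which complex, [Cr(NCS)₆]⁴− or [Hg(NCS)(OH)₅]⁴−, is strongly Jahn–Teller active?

[Cr(NCS)₆]⁴−: Ligand charges: each isothiocyanate is −1. With an overall charge of −4 the chromium centre must be in the +2 oxidation state. Group 6 minus oxidation state 2 gives a d⁴ configuration. Isothiocyanate is a weak-field ligand for a first-row metal, so the complex is high-spin. The t₂g³e_g¹ (high-spin) configuration has an unevenly filled e_g set; the Jahn–Teller theorem predicts a tetragonal distortion (typically axial elongation) to lift the degeneracy.
[Hg(NCS)(OH)₅]⁴−: Each isothiocyanate is −1; each hydroxide is −1; balancing the −4 overall charge requires Hg(II). Group 12 minus oxidation state 2 gives a d¹⁰ configuration. The d¹⁰ configuration leaves the e_g set evenly filled (or empty) — no strong Jahn–Teller driving force.

[Cr(NCS)₆]⁴−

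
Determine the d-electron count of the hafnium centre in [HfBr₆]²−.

d0

Each bromide is −1; balancing the −2 overall charge requires Hf(IV).
Hafnium is a group-4 element; Hf(IV) is therefore d⁰.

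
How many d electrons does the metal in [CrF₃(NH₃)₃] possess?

Ligand charges: each fluoride is −1; ammonia is neutral. With an overall charge of 0 the chromium centre must be in the +3 oxidation state.
Group 6 minus oxidation state 3 gives a d³ configuration.

d3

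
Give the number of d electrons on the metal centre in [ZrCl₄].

Summing ligand charges against the 0 overall charge gives an oxidation state of +4 for zirconium.
Zr sits in group 4, so the d-electron count is 4 − 4 = 0.

d0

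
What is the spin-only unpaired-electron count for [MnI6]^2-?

3 unpaired electrons

Each iodide is −1; balancing the −2 overall charge requires Mn(IV).
Mn sits in group 7, so the d-electron count is 7 − 4 = 3.
In an octahedral field the d³ configuration is t₂g³e_g⁰ (only one arrangement possible), giving 3 unpaired electrons.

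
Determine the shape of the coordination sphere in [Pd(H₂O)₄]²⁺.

square planar

Ligand charges: water is neutral. With an overall charge of +2 the palladium centre must be in the +2 oxidation state.
Palladium is a group-10 element; Pd(II) is therefore d⁸.
With 4 monodentate ligands the coordination number is 4.
A 4d d⁸ ion has a large crystal-field splitting; square planar leaves the high-energy d_{x²−y²} orbital empty and maximises CFSE.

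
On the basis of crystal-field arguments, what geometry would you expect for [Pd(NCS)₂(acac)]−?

square planar

Ligand charges: each isothiocyanate is −1; each acetylacetonate is −1. With an overall charge of −1 the palladium centre must be in the +2 oxidation state.
Palladium is a group-10 element; Pd(II) is therefore d⁸.
Counting donor atoms: 2×isothiocyanate (monodentate) → 2 donors; 1×acetylacetonate (bidentate) → 2 donors. Coordination number = 4.
A 4d d⁸ ion has a large crystal-field splitting; square planar leaves the high-energy d_{x²−y²} orbital empty and maximises CFSE.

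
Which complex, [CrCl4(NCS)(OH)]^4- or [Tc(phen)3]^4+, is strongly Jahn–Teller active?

[CrCl4(NCS)(OH)]^4-

[CrCl4(NCS)(OH)]^4-: Ligand charges: each chloride is −1; each isothiocyanate is −1; each hydroxide is −1. With an overall charge of −4 the chromium centre must be in the +2 oxidation state. Cr sits in group 6, so the d-electron count is 6 − 2 = 4. Chloride, hydroxide, and isothiocyanate are weak-field ligands for a first-row metal, so the complex is high-spin. The t₂g³e_g¹ (high-spin) configuration has an unevenly filled e_g set; the Jahn–Teller theorem predicts a tetragonal distortion (typically axial elongation) to lift the degeneracy.
[Tc(phen)3]^4+: Ligand charges: 1,10-phenanthroline is neutral. With an overall charge of +4 the technetium centre must be in the +4 oxidation state. Tc sits in group 7, so the d-electron count is 7 − 4 = 3. The d³ configuration leaves the e_g set evenly filled (or empty) — no strong Jahn–Teller driving force.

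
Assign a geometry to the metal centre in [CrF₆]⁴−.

Each fluoride is −1; balancing the −4 overall charge requires Cr(II).
Chromium is a group-6 element; Cr(II) is therefore d⁴.
With 6 monodentate ligands the coordination number is 6.
Six donors around a single metal centre give an octahedral coordination sphere.

octahedral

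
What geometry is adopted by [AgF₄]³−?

tetrahedral

Summing ligand charges against the −3 overall charge gives an oxidation state of +1 for silver.
Group 11 minus oxidation state 1 gives a d¹⁰ configuration.
With 4 monodentate ligands the coordination number is 4.
A d¹⁰ ion has no crystal-field stabilisation preference between square planar and tetrahedral, so four ligands adopt the sterically favoured tetrahedral geometry.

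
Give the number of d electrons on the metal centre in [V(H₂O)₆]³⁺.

d2

Ligand charges: water is neutral. With an overall charge of +3 the vanadium centre must be in the +3 oxidation state.
Vanadium is a group-5 element; V(III) is therefore d².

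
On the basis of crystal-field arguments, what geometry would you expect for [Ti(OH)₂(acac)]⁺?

Ligand charges: each hydroxide is −1; each acetylacetonate is −1. With an overall charge of +1 the titanium centre must be in the +4 oxidation state.
Group 4 minus oxidation state 4 gives a d⁰ configuration.
Counting donor atoms: 2×hydroxide (monodentate) → 2 donors; 1×acetylacetonate (bidentate) → 2 donors. Coordination number = 4.
A d⁰ ion has no crystal-field stabilisation preference between square planar and tetrahedral, so four ligands adopt the sterically favoured tetrahedral geometry.

tetrahedral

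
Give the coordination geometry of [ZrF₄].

tetrahedral

Each fluoride is −1; balancing the 0 overall charge requires Zr(IV).
Zirconium is a group-4 element; Zr(IV) is therefore d⁰.
With 4 monodentate ligands the coordination number is 4.
A d⁰ ion has no crystal-field stabilisation preference between square planar and tetrahedral, so four ligands adopt the sterically favoured tetrahedral geometry.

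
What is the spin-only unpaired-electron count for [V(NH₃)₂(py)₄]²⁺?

3 unpaired electrons

Ammonia is neutral; pyridine is neutral; balancing the +2 overall charge requires V(II).
V sits in group 5, so the d-electron count is 5 − 2 = 3.
In an octahedral field the d³ configuration is t₂g³e_g⁰ (only one arrangement possible), giving 3 unpaired electrons.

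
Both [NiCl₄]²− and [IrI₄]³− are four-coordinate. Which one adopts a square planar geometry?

For [NiCl₄]²−: Each chloride is −1; balancing the −2 overall charge requires Ni(II). Nickel is a group-10 element; Ni(II) is therefore d⁸. Chloride is a weak-field ligand. With weak-field ligands the CFSE gain from square planar is small, so a 3d d⁸ ion takes the sterically preferred tetrahedral geometry. → tetrahedral.
For [IrI₄]³−: Ligand charges: each iodide is −1. With an overall charge of −3 the iridium centre must be in the +1 oxidation state. Ir sits in group 9, so the d-electron count is 9 − 1 = 8. A 5d d⁸ ion has a large crystal-field splitting; square planar leaves the high-energy d_{x²−y²} orbital empty and maximises CFSE. → square planar.

[IrI₄]³−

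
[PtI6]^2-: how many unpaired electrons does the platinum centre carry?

Summing ligand charges against the −2 overall charge gives an oxidation state of +4 for platinum.
Platinum is a group-10 element; Pt(IV) is therefore d⁶.
The spin state decides the count: a 5d ion has a large Δₒ and is invariably low-spin.
An octahedral low-spin d⁶ ion is t₂g⁶e_g⁰, giving 0 unpaired electrons.

0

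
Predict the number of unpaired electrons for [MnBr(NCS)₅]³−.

4

Ligand charges: each bromide is −1; each isothiocyanate is −1. With an overall charge of −3 the manganese centre must be in the +3 oxidation state.
Manganese is a group-7 element; Mn(III) is therefore d⁴.
The spin state decides the count: Bromide and isothiocyanate are weak-field ligands for a first-row metal, so the complex is high-spin.
An octahedral high-spin d⁴ ion is t₂g³e_g¹, giving 4 unpaired electrons.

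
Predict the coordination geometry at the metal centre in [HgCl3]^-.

Each chloride is −1; balancing the −1 overall charge requires Hg(II).
Mercury is a group-12 element; Hg(II) is therefore d¹⁰.
Coordination number: 3.
Three ligands around a d¹⁰ centre minimise repulsion in a trigonal-planar arrangement.

trigonal planar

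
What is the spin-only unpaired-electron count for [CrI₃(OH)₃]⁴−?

4

Each iodide is −1; each hydroxide is −1; balancing the −4 overall charge requires Cr(II).
Cr sits in group 6, so the d-electron count is 6 − 2 = 4.
The spin state decides the count: Hydroxide and iodide are weak-field ligands for a first-row metal, so the complex is high-spin.
An octahedral high-spin d⁴ ion is t₂g³e_g¹, giving 4 unpaired electrons.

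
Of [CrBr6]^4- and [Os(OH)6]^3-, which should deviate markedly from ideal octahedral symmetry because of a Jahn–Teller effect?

[CrBr6]^4-

[CrBr6]^4-: Ligand charges: each bromide is −1. With an overall charge of −4 the chromium centre must be in the +2 oxidation state. Chromium is a group-6 element; Cr(II) is therefore d⁴. Bromide is a weak-field ligand for a first-row metal, so the complex is high-spin. The t₂g³e_g¹ (high-spin) configuration has an unevenly filled e_g set; the Jahn–Teller theorem predicts a tetragonal distortion (typically axial elongation) to lift the degeneracy.
[Os(OH)6]^3-: Summing ligand charges against the −3 overall charge gives an oxidation state of +3 for osmium. Os sits in group 8, so the d-electron count is 8 − 3 = 5. A 5d ion has a large Δₒ and is invariably low-spin. The d⁵ configuration leaves the e_g set evenly filled (or empty) — no strong Jahn–Teller driving force.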